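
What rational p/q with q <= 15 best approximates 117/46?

28/11

Expand x = 117/46 as a continued fraction with the Euclidean algorithm:
  117 = 2*46 + 25, so a_0 = 2.
  46 = 1*25 + 21, so a_1 = 1.
  25 = 1*21 + 4, so a_2 = 1.
  21 = 5*4 + 1, so a_3 = 5.
  4 = 4*1 + 0, so a_4 = 4.
so x = [2; 1, 1, 5, 4].
Convergents (p_i = a_i*p_{i-1} + p_{i-2}, q_i = a_i*q_{i-1} + q_{i-2} with p_{-2}=0, p_{-1}=1, q_{-2}=1, q_{-1}=0), until the denominator exceeds 15:
  i=0: a_0=2, p_0 = 2*1 + 0 = 2, q_0 = 2*0 + 1 = 1.
  i=1: a_1=1, p_1 = 1*2 + 1 = 3, q_1 = 1*1 + 0 = 1.
  i=2: a_2=1, p_2 = 1*3 + 2 = 5, q_2 = 1*1 + 1 = 2.
  i=3: a_3=5, p_3 = 5*5 + 3 = 28, q_3 = 5*2 + 1 = 11.
  i=4: a_4=4, p_4 = 4*28 + 5 = 117, q_4 = 4*11 + 2 = 46.
q_4 = 46 > 15, so the last convergent with denominator <= 15 is p_3/q_3 = 28/11.
The closest fraction with denominator <= 15 is either p_3/q_3 or the intermediate fraction (k*p_3 + p_2)/(k*q_3 + q_2) with the largest k >= 1 whose denominator stays <= 15; these approach x as k grows, and every other convergent or intermediate fraction in range is farther away.
Largest k: floor((15 - q_2)/q_3) = floor((15 - 2)/11) = 1.
That gives (1*28 + 5)/(1*11 + 2) = 33/13.
Compare the errors: |x - 28/11| = |117*11 - 28*46|/(46*11) = 1/506, and |x - 33/13| = |117*13 - 33*46|/(46*13) = 3/598.
Cross-multiplying, 1*598 = 598 < 1518 = 3*506, so 1/506 is smaller: the convergent 28/11 is closer to x than 33/13.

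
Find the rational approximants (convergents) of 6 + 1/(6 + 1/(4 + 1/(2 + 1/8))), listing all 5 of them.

Using the convergent recurrence p_i = a_i*p_{i-1} + p_{i-2}, q_i = a_i*q_{i-1} + q_{i-2} with p_{-2}=0, p_{-1}=1, q_{-2}=1, q_{-1}=0:
  i=0: a_0=6, p_0 = 6*1 + 0 = 6, q_0 = 6*0 + 1 = 1.
  i=1: a_1=6, p_1 = 6*6 + 1 = 37, q_1 = 6*1 + 0 = 6.
  i=2: a_2=4, p_2 = 4*37 + 6 = 154, q_2 = 4*6 + 1 = 25.
  i=3: a_3=2, p_3 = 2*154 + 37 = 345, q_3 = 2*25 + 6 = 56.
  i=4: a_4=8, p_4 = 8*345 + 154 = 2914, q_4 = 8*56 + 25 = 473.

6/1, 37/6, 154/25, 345/56, 2914/473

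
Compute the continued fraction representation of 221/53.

[4; 5, 1, 8]

Run the Euclidean algorithm on 221 and 53; the successive quotients are the partial quotients a_0, a_1, ... (each step inverts the fractional part left over by the previous one):
  221 = 4*53 + 9, so a_0 = 4.
  53 = 5*9 + 8, so a_1 = 5.
  9 = 1*8 + 1, so a_2 = 1.
  8 = 8*1 + 0, so a_3 = 8.
The remainder reaches 0 after 4 divisions, so the expansion has 4 partial quotients, read off in order.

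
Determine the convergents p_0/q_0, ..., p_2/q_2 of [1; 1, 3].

Using the convergent recurrence p_i = a_i*p_{i-1} + p_{i-2}, q_i = a_i*q_{i-1} + q_{i-2} with p_{-2}=0, p_{-1}=1, q_{-2}=1, q_{-1}=0:
  i=0: a_0=1, p_0 = 1*1 + 0 = 1, q_0 = 1*0 + 1 = 1.
  i=1: a_1=1, p_1 = 1*1 + 1 = 2, q_1 = 1*1 + 0 = 1.
  i=2: a_2=3, p_2 = 3*2 + 1 = 7, q_2 = 3*1 + 1 = 4.

1/1, 2/1, 7/4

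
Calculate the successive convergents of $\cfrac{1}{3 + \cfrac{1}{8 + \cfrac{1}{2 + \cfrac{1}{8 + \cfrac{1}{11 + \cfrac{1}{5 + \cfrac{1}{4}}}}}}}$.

0/1, 1/3, 8/25, 17/53, 144/449, 1601/4992, 8149/25409, 34197/106628

Using the convergent recurrence p_i = a_i*p_{i-1} + p_{i-2}, q_i = a_i*q_{i-1} + q_{i-2} with p_{-2}=0, p_{-1}=1, q_{-2}=1, q_{-1}=0:
  i=0: a_0=0, p_0 = 0*1 + 0 = 0, q_0 = 0*0 + 1 = 1.
  i=1: a_1=3, p_1 = 3*0 + 1 = 1, q_1 = 3*1 + 0 = 3.
  i=2: a_2=8, p_2 = 8*1 + 0 = 8, q_2 = 8*3 + 1 = 25.
  i=3: a_3=2, p_3 = 2*8 + 1 = 17, q_3 = 2*25 + 3 = 53.
  i=4: a_4=8, p_4 = 8*17 + 8 = 144, q_4 = 8*53 + 25 = 449.
  i=5: a_5=11, p_5 = 11*144 + 17 = 1601, q_5 = 11*449 + 53 = 4992.
  i=6: a_6=5, p_6 = 5*1601 + 144 = 8149, q_6 = 5*4992 + 449 = 25409.
  i=7: a_7=4, p_7 = 4*8149 + 1601 = 34197, q_7 = 4*25409 + 4992 = 106628.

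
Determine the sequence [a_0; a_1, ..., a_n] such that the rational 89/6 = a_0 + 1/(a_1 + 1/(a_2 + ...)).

Run the Euclidean algorithm on 89 and 6; the successive quotients are the partial quotients a_0, a_1, ... (each step inverts the fractional part left over by the previous one):
  89 = 14*6 + 5, so a_0 = 14.
  6 = 1*5 + 1, so a_1 = 1.
  5 = 5*1 + 0, so a_2 = 5.
The remainder reaches 0 after 3 divisions, so the expansion has 3 partial quotients, read off in order.

[14; 1, 5]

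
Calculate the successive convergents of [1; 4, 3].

Using the convergent recurrence p_i = a_i*p_{i-1} + p_{i-2}, q_i = a_i*q_{i-1} + q_{i-2} with p_{-2}=0, p_{-1}=1, q_{-2}=1, q_{-1}=0:
  i=0: a_0=1, p_0 = 1*1 + 0 = 1, q_0 = 1*0 + 1 = 1.
  i=1: a_1=4, p_1 = 4*1 + 1 = 5, q_1 = 4*1 + 0 = 4.
  i=2: a_2=3, p_2 = 3*5 + 1 = 16, q_2 = 3*4 + 1 = 13.

1/1, 5/4, 16/13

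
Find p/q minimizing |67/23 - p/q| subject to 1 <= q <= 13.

35/12

Expand x = 67/23 as a continued fraction with the Euclidean algorithm:
  67 = 2*23 + 21, so a_0 = 2.
  23 = 1*21 + 2, so a_1 = 1.
  21 = 10*2 + 1, so a_2 = 10.
  2 = 2*1 + 0, so a_3 = 2.
so x = [2; 1, 10, 2].
Convergents (p_i = a_i*p_{i-1} + p_{i-2}, q_i = a_i*q_{i-1} + q_{i-2} with p_{-2}=0, p_{-1}=1, q_{-2}=1, q_{-1}=0), until the denominator exceeds 13:
  i=0: a_0=2, p_0 = 2*1 + 0 = 2, q_0 = 2*0 + 1 = 1.
  i=1: a_1=1, p_1 = 1*2 + 1 = 3, q_1 = 1*1 + 0 = 1.
  i=2: a_2=10, p_2 = 10*3 + 2 = 32, q_2 = 10*1 + 1 = 11.
  i=3: a_3=2, p_3 = 2*32 + 3 = 67, q_3 = 2*11 + 1 = 23.
q_3 = 23 > 13, so the last convergent with denominator <= 13 is p_2/q_2 = 32/11.
The closest fraction with denominator <= 13 is either p_2/q_2 or the intermediate fraction (k*p_2 + p_1)/(k*q_2 + q_1) with the largest k >= 1 whose denominator stays <= 13; these approach x as k grows, and every other convergent or intermediate fraction in range is farther away.
Largest k: floor((13 - q_1)/q_2) = floor((13 - 1)/11) = 1.
That gives (1*32 + 3)/(1*11 + 1) = 35/12.
Compare the errors: |x - 32/11| = |67*11 - 32*23|/(23*11) = 1/253, and |x - 35/12| = |67*12 - 35*23|/(23*12) = 1/276.
Cross-multiplying, 1*253 = 253 < 276 = 1*276, so 1/276 is smaller: the intermediate fraction 35/12 is closer to x than 32/11.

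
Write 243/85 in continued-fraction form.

[2; 1, 6, 12]

Run the Euclidean algorithm on 243 and 85; the successive quotients are the partial quotients a_0, a_1, ... (each step inverts the fractional part left over by the previous one):
  243 = 2*85 + 73, so a_0 = 2.
  85 = 1*73 + 12, so a_1 = 1.
  73 = 6*12 + 1, so a_2 = 6.
  12 = 12*1 + 0, so a_3 = 12.
The remainder reaches 0 after 4 divisions, so the expansion has 4 partial quotients, read off in order.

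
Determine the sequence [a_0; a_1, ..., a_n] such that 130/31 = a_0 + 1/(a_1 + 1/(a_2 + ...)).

Run the Euclidean algorithm on 130 and 31; the successive quotients are the partial quotients a_0, a_1, ... (each step inverts the fractional part left over by the previous one):
  130 = 4*31 + 6, so a_0 = 4.
  31 = 5*6 + 1, so a_1 = 5.
  6 = 6*1 + 0, so a_2 = 6.
The remainder reaches 0 after 3 divisions, so the expansion has 3 partial quotients, read off in order.

[4; 5, 6]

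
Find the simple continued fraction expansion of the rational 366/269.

Run the Euclidean algorithm on 366 and 269; the successive quotients are the partial quotients a_0, a_1, ... (each step inverts the fractional part left over by the previous one):
  366 = 1*269 + 97, so a_0 = 1.
  269 = 2*97 + 75, so a_1 = 2.
  97 = 1*75 + 22, so a_2 = 1.
  75 = 3*22 + 9, so a_3 = 3.
  22 = 2*9 + 4, so a_4 = 2.
  9 = 2*4 + 1, so a_5 = 2.
  4 = 4*1 + 0, so a_6 = 4.
The remainder reaches 0 after 7 divisions, so the expansion has 7 partial quotients, read off in order.

[1; 2, 1, 3, 2, 2, 4]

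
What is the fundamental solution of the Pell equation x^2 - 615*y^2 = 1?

(x, y) = (124, 5)

First expand sqrt(615) as a continued fraction. With x_i = (sqrt(615) + m_i)/d_i and (m_0, d_0) = (0, 1): a_0 = floor(sqrt(615)) = 24, since 24^2 = 576 <= 615 < 625 = 25^2.
Iterate m_{i+1} = d_i*a_i - m_i, d_{i+1} = (615 - m_{i+1}^2)/d_i, a_{i+1} = floor((a_0 + m_{i+1})/d_{i+1}):
  m_1 = 1*24 - 0 = 24, d_1 = (615 - 24^2)/1 = 39/1 = 39, a_1 = floor((24 + 24)/39) = 1.
  m_2 = 39*1 - 24 = 15, d_2 = (615 - 15^2)/39 = 390/39 = 10, a_2 = floor((24 + 15)/10) = 3.
  m_3 = 10*3 - 15 = 15, d_3 = (615 - 15^2)/10 = 390/10 = 39, a_3 = floor((24 + 15)/39) = 1.
  m_4 = 39*1 - 15 = 24, d_4 = (615 - 24^2)/39 = 39/39 = 1, a_4 = floor((24 + 24)/1) = 48.
  m_5 = 1*48 - 24 = 24, d_5 = (615 - 24^2)/1 = 39/1 = 39: (m_5, d_5) = (m_1, d_1) = (24, 39), so from here the quotients repeat a_1, ..., a_4; the period length is 4.
So sqrt(615) = [24; (1, 3, 1, 48)] with period length k = 4.
k is even, so the fundamental solution of x^2 - 615y^2 = 1 is (p_{k-1}, q_{k-1}) = (p_3, q_3); compute convergents through index 3.
Convergents (p_i = a_i*p_{i-1} + p_{i-2}, q_i = a_i*q_{i-1} + q_{i-2} with p_{-2}=0, p_{-1}=1, q_{-2}=1, q_{-1}=0):
  i=0: a_0=24, p_0 = 24*1 + 0 = 24, q_0 = 24*0 + 1 = 1.
  i=1: a_1=1, p_1 = 1*24 + 1 = 25, q_1 = 1*1 + 0 = 1.
  i=2: a_2=3, p_2 = 3*25 + 24 = 99, q_2 = 3*1 + 1 = 4.
  i=3: a_3=1, p_3 = 1*99 + 25 = 124, q_3 = 1*4 + 1 = 5.
Check: 124^2 - 615*5^2 = 15376 - 15375 = 1, so (x, y) = (124, 5) solves the equation, and by the theorem it is the least positive solution.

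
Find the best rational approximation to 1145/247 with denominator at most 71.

292/63

Expand x = 1145/247 as a continued fraction with the Euclidean algorithm:
  1145 = 4*247 + 157, so a_0 = 4.
  247 = 1*157 + 90, so a_1 = 1.
  157 = 1*90 + 67, so a_2 = 1.
  90 = 1*67 + 23, so a_3 = 1.
  67 = 2*23 + 21, so a_4 = 2.
  23 = 1*21 + 2, so a_5 = 1.
  21 = 10*2 + 1, so a_6 = 10.
  2 = 2*1 + 0, so a_7 = 2.
so x = [4; 1, 1, 1, 2, 1, 10, 2].
Convergents (p_i = a_i*p_{i-1} + p_{i-2}, q_i = a_i*q_{i-1} + q_{i-2} with p_{-2}=0, p_{-1}=1, q_{-2}=1, q_{-1}=0), until the denominator exceeds 71:
  i=0: a_0=4, p_0 = 4*1 + 0 = 4, q_0 = 4*0 + 1 = 1.
  i=1: a_1=1, p_1 = 1*4 + 1 = 5, q_1 = 1*1 + 0 = 1.
  i=2: a_2=1, p_2 = 1*5 + 4 = 9, q_2 = 1*1 + 1 = 2.
  i=3: a_3=1, p_3 = 1*9 + 5 = 14, q_3 = 1*2 + 1 = 3.
  i=4: a_4=2, p_4 = 2*14 + 9 = 37, q_4 = 2*3 + 2 = 8.
  i=5: a_5=1, p_5 = 1*37 + 14 = 51, q_5 = 1*8 + 3 = 11.
  i=6: a_6=10, p_6 = 10*51 + 37 = 547, q_6 = 10*11 + 8 = 118.
q_6 = 118 > 71, so the last convergent with denominator <= 71 is p_5/q_5 = 51/11.
The closest fraction with denominator <= 71 is either p_5/q_5 or the intermediate fraction (k*p_5 + p_4)/(k*q_5 + q_4) with the largest k >= 1 whose denominator stays <= 71; these approach x as k grows, and every other convergent or intermediate fraction in range is farther away.
Largest k: floor((71 - q_4)/q_5) = floor((71 - 8)/11) = 5.
That gives (5*51 + 37)/(5*11 + 8) = 292/63.
Compare the errors: |x - 51/11| = |1145*11 - 51*247|/(247*11) = 2/2717, and |x - 292/63| = |1145*63 - 292*247|/(247*63) = 11/15561.
Cross-multiplying, 11*2717 = 29887 < 31122 = 2*15561, so 11/15561 is smaller: the intermediate fraction 292/63 is closer to x than 51/11.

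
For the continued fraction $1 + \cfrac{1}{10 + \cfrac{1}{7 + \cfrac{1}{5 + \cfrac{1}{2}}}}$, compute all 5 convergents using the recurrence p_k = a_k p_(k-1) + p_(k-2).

Using the convergent recurrence p_i = a_i*p_{i-1} + p_{i-2}, q_i = a_i*q_{i-1} + q_{i-2} with p_{-2}=0, p_{-1}=1, q_{-2}=1, q_{-1}=0:
  i=0: a_0=1, p_0 = 1*1 + 0 = 1, q_0 = 1*0 + 1 = 1.
  i=1: a_1=10, p_1 = 10*1 + 1 = 11, q_1 = 10*1 + 0 = 10.
  i=2: a_2=7, p_2 = 7*11 + 1 = 78, q_2 = 7*10 + 1 = 71.
  i=3: a_3=5, p_3 = 5*78 + 11 = 401, q_3 = 5*71 + 10 = 365.
  i=4: a_4=2, p_4 = 2*401 + 78 = 880, q_4 = 2*365 + 71 = 801.

1/1, 11/10, 78/71, 401/365, 880/801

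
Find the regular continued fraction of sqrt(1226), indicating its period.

Write x_i = (sqrt(1226) + m_i)/d_i with (m_0, d_0) = (0, 1). a_0 = floor(sqrt(1226)) = 35, since 35^2 = 1225 <= 1226 < 1296 = 36^2.
Iterate m_{i+1} = d_i*a_i - m_i, d_{i+1} = (1226 - m_{i+1}^2)/d_i, a_{i+1} = floor((a_0 + m_{i+1})/d_{i+1}):
  m_1 = 1*35 - 0 = 35, d_1 = (1226 - 35^2)/1 = 1/1 = 1, a_1 = floor((35 + 35)/1) = 70.
  m_2 = 1*70 - 35 = 35, d_2 = (1226 - 35^2)/1 = 1/1 = 1: (m_2, d_2) = (m_1, d_1) = (35, 1), so from here the quotient a_1 repeats; the period length is 1.
Hence the expansion of sqrt(1226) is a_0 = 35 followed by the repeating block 70 (period 1).

[35; (70)]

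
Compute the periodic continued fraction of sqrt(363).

[19; (19, 38)]

Write x_i = (sqrt(363) + m_i)/d_i with (m_0, d_0) = (0, 1). a_0 = floor(sqrt(363)) = 19, since 19^2 = 361 <= 363 < 400 = 20^2.
Iterate m_{i+1} = d_i*a_i - m_i, d_{i+1} = (363 - m_{i+1}^2)/d_i, a_{i+1} = floor((a_0 + m_{i+1})/d_{i+1}):
  m_1 = 1*19 - 0 = 19, d_1 = (363 - 19^2)/1 = 2/1 = 2, a_1 = floor((19 + 19)/2) = 19.
  m_2 = 2*19 - 19 = 19, d_2 = (363 - 19^2)/2 = 2/2 = 1, a_2 = floor((19 + 19)/1) = 38.
  m_3 = 1*38 - 19 = 19, d_3 = (363 - 19^2)/1 = 2/1 = 2: (m_3, d_3) = (m_1, d_1) = (19, 2), so from here the quotients repeat a_1, a_2; the period length is 2.
Hence the expansion of sqrt(363) is a_0 = 19 followed by the repeating block 19, 38 (period 2).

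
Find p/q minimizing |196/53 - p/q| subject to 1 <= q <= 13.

37/10

Expand x = 196/53 as a continued fraction with the Euclidean algorithm:
  196 = 3*53 + 37, so a_0 = 3.
  53 = 1*37 + 16, so a_1 = 1.
  37 = 2*16 + 5, so a_2 = 2.
  16 = 3*5 + 1, so a_3 = 3.
  5 = 5*1 + 0, so a_4 = 5.
so x = [3; 1, 2, 3, 5].
Convergents (p_i = a_i*p_{i-1} + p_{i-2}, q_i = a_i*q_{i-1} + q_{i-2} with p_{-2}=0, p_{-1}=1, q_{-2}=1, q_{-1}=0), until the denominator exceeds 13:
  i=0: a_0=3, p_0 = 3*1 + 0 = 3, q_0 = 3*0 + 1 = 1.
  i=1: a_1=1, p_1 = 1*3 + 1 = 4, q_1 = 1*1 + 0 = 1.
  i=2: a_2=2, p_2 = 2*4 + 3 = 11, q_2 = 2*1 + 1 = 3.
  i=3: a_3=3, p_3 = 3*11 + 4 = 37, q_3 = 3*3 + 1 = 10.
  i=4: a_4=5, p_4 = 5*37 + 11 = 196, q_4 = 5*10 + 3 = 53.
q_4 = 53 > 13, so the last convergent with denominator <= 13 is p_3/q_3 = 37/10.
The closest fraction with denominator <= 13 is either p_3/q_3 or the intermediate fraction (k*p_3 + p_2)/(k*q_3 + q_2) with the largest k >= 1 whose denominator stays <= 13; these approach x as k grows, and every other convergent or intermediate fraction in range is farther away.
Largest k: floor((13 - q_2)/q_3) = floor((13 - 3)/10) = 1.
That gives (1*37 + 11)/(1*10 + 3) = 48/13.
Compare the errors: |x - 37/10| = |196*10 - 37*53|/(53*10) = 1/530, and |x - 48/13| = |196*13 - 48*53|/(53*13) = 4/689.
Cross-multiplying, 1*689 = 689 < 2120 = 4*530, so 1/530 is smaller: the convergent 37/10 is closer to x than 48/13.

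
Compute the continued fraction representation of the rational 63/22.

Run the Euclidean algorithm on 63 and 22; the successive quotients are the partial quotients a_0, a_1, ... (each step inverts the fractional part left over by the previous one):
  63 = 2*22 + 19, so a_0 = 2.
  22 = 1*19 + 3, so a_1 = 1.
  19 = 6*3 + 1, so a_2 = 6.
  3 = 3*1 + 0, so a_3 = 3.
The remainder reaches 0 after 4 divisions, so the expansion has 4 partial quotients, read off in order.

[2; 1, 6, 3]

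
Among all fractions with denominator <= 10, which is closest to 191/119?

Expand x = 191/119 as a continued fraction with the Euclidean algorithm:
  191 = 1*119 + 72, so a_0 = 1.
  119 = 1*72 + 47, so a_1 = 1.
  72 = 1*47 + 25, so a_2 = 1.
  47 = 1*25 + 22, so a_3 = 1.
  25 = 1*22 + 3, so a_4 = 1.
  22 = 7*3 + 1, so a_5 = 7.
  3 = 3*1 + 0, so a_6 = 3.
so x = [1; 1, 1, 1, 1, 7, 3].
Convergents (p_i = a_i*p_{i-1} + p_{i-2}, q_i = a_i*q_{i-1} + q_{i-2} with p_{-2}=0, p_{-1}=1, q_{-2}=1, q_{-1}=0), until the denominator exceeds 10:
  i=0: a_0=1, p_0 = 1*1 + 0 = 1, q_0 = 1*0 + 1 = 1.
  i=1: a_1=1, p_1 = 1*1 + 1 = 2, q_1 = 1*1 + 0 = 1.
  i=2: a_2=1, p_2 = 1*2 + 1 = 3, q_2 = 1*1 + 1 = 2.
  i=3: a_3=1, p_3 = 1*3 + 2 = 5, q_3 = 1*2 + 1 = 3.
  i=4: a_4=1, p_4 = 1*5 + 3 = 8, q_4 = 1*3 + 2 = 5.
  i=5: a_5=7, p_5 = 7*8 + 5 = 61, q_5 = 7*5 + 3 = 38.
q_5 = 38 > 10, so the last convergent with denominator <= 10 is p_4/q_4 = 8/5.
The closest fraction with denominator <= 10 is either p_4/q_4 or the intermediate fraction (k*p_4 + p_3)/(k*q_4 + q_3) with the largest k >= 1 whose denominator stays <= 10; these approach x as k grows, and every other convergent or intermediate fraction in range is farther away.
Largest k: floor((10 - q_3)/q_4) = floor((10 - 3)/5) = 1.
That gives (1*8 + 5)/(1*5 + 3) = 13/8.
Compare the errors: |x - 8/5| = |191*5 - 8*119|/(119*5) = 3/595, and |x - 13/8| = |191*8 - 13*119|/(119*8) = 19/952.
Cross-multiplying, 3*952 = 2856 < 11305 = 19*595, so 3/595 is smaller: the convergent 8/5 is closer to x than 13/8.

8/5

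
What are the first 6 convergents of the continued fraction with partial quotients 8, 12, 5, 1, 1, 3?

8/1, 97/12, 493/61, 590/73, 1083/134, 3839/475

Using the convergent recurrence p_i = a_i*p_{i-1} + p_{i-2}, q_i = a_i*q_{i-1} + q_{i-2} with p_{-2}=0, p_{-1}=1, q_{-2}=1, q_{-1}=0:
  i=0: a_0=8, p_0 = 8*1 + 0 = 8, q_0 = 8*0 + 1 = 1.
  i=1: a_1=12, p_1 = 12*8 + 1 = 97, q_1 = 12*1 + 0 = 12.
  i=2: a_2=5, p_2 = 5*97 + 8 = 493, q_2 = 5*12 + 1 = 61.
  i=3: a_3=1, p_3 = 1*493 + 97 = 590, q_3 = 1*61 + 12 = 73.
  i=4: a_4=1, p_4 = 1*590 + 493 = 1083, q_4 = 1*73 + 61 = 134.
  i=5: a_5=3, p_5 = 3*1083 + 590 = 3839, q_5 = 3*134 + 73 = 475.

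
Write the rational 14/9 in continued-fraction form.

[1; 1, 1, 4]

Run the Euclidean algorithm on 14 and 9; the successive quotients are the partial quotients a_0, a_1, ... (each step inverts the fractional part left over by the previous one):
  14 = 1*9 + 5, so a_0 = 1.
  9 = 1*5 + 4, so a_1 = 1.
  5 = 1*4 + 1, so a_2 = 1.
  4 = 4*1 + 0, so a_3 = 4.
The remainder reaches 0 after 4 divisions, so the expansion has 4 partial quotients, read off in order.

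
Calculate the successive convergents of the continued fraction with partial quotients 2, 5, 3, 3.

2/1, 11/5, 35/16, 116/53

Using the convergent recurrence p_i = a_i*p_{i-1} + p_{i-2}, q_i = a_i*q_{i-1} + q_{i-2} with p_{-2}=0, p_{-1}=1, q_{-2}=1, q_{-1}=0:
  i=0: a_0=2, p_0 = 2*1 + 0 = 2, q_0 = 2*0 + 1 = 1.
  i=1: a_1=5, p_1 = 5*2 + 1 = 11, q_1 = 5*1 + 0 = 5.
  i=2: a_2=3, p_2 = 3*11 + 2 = 35, q_2 = 3*5 + 1 = 16.
  i=3: a_3=3, p_3 = 3*35 + 11 = 116, q_3 = 3*16 + 5 = 53.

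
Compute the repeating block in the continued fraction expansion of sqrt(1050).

Write x_i = (sqrt(1050) + m_i)/d_i with (m_0, d_0) = (0, 1). a_0 = floor(sqrt(1050)) = 32, since 32^2 = 1024 <= 1050 < 1089 = 33^2.
Iterate m_{i+1} = d_i*a_i - m_i, d_{i+1} = (1050 - m_{i+1}^2)/d_i, a_{i+1} = floor((a_0 + m_{i+1})/d_{i+1}):
  m_1 = 1*32 - 0 = 32, d_1 = (1050 - 32^2)/1 = 26/1 = 26, a_1 = floor((32 + 32)/26) = 2.
  m_2 = 26*2 - 32 = 20, d_2 = (1050 - 20^2)/26 = 650/26 = 25, a_2 = floor((32 + 20)/25) = 2.
  m_3 = 25*2 - 20 = 30, d_3 = (1050 - 30^2)/25 = 150/25 = 6, a_3 = floor((32 + 30)/6) = 10.
  m_4 = 6*10 - 30 = 30, d_4 = (1050 - 30^2)/6 = 150/6 = 25, a_4 = floor((32 + 30)/25) = 2.
  m_5 = 25*2 - 30 = 20, d_5 = (1050 - 20^2)/25 = 650/25 = 26, a_5 = floor((32 + 20)/26) = 2.
  m_6 = 26*2 - 20 = 32, d_6 = (1050 - 32^2)/26 = 26/26 = 1, a_6 = floor((32 + 32)/1) = 64.
  m_7 = 1*64 - 32 = 32, d_7 = (1050 - 32^2)/1 = 26/1 = 26: (m_7, d_7) = (m_1, d_1) = (32, 26), so from here the quotients repeat a_1, ..., a_6; the period length is 6.
Hence the expansion of sqrt(1050) is a_0 = 32 followed by the repeating block 2, 2, 10, 2, 2, 64 (period 6).

[32; (2, 2, 10, 2, 2, 64)]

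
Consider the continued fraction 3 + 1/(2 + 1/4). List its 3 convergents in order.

Using the convergent recurrence p_i = a_i*p_{i-1} + p_{i-2}, q_i = a_i*q_{i-1} + q_{i-2} with p_{-2}=0, p_{-1}=1, q_{-2}=1, q_{-1}=0:
  i=0: a_0=3, p_0 = 3*1 + 0 = 3, q_0 = 3*0 + 1 = 1.
  i=1: a_1=2, p_1 = 2*3 + 1 = 7, q_1 = 2*1 + 0 = 2.
  i=2: a_2=4, p_2 = 4*7 + 3 = 31, q_2 = 4*2 + 1 = 9.

3/1, 7/2, 31/9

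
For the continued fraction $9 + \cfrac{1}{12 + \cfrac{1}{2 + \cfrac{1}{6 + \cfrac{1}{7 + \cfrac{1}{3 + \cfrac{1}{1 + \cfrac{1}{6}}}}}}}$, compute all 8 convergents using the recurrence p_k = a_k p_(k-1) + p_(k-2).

Using the convergent recurrence p_i = a_i*p_{i-1} + p_{i-2}, q_i = a_i*q_{i-1} + q_{i-2} with p_{-2}=0, p_{-1}=1, q_{-2}=1, q_{-1}=0:
  i=0: a_0=9, p_0 = 9*1 + 0 = 9, q_0 = 9*0 + 1 = 1.
  i=1: a_1=12, p_1 = 12*9 + 1 = 109, q_1 = 12*1 + 0 = 12.
  i=2: a_2=2, p_2 = 2*109 + 9 = 227, q_2 = 2*12 + 1 = 25.
  i=3: a_3=6, p_3 = 6*227 + 109 = 1471, q_3 = 6*25 + 12 = 162.
  i=4: a_4=7, p_4 = 7*1471 + 227 = 10524, q_4 = 7*162 + 25 = 1159.
  i=5: a_5=3, p_5 = 3*10524 + 1471 = 33043, q_5 = 3*1159 + 162 = 3639.
  i=6: a_6=1, p_6 = 1*33043 + 10524 = 43567, q_6 = 1*3639 + 1159 = 4798.
  i=7: a_7=6, p_7 = 6*43567 + 33043 = 294445, q_7 = 6*4798 + 3639 = 32427.

9/1, 109/12, 227/25, 1471/162, 10524/1159, 33043/3639, 43567/4798, 294445/32427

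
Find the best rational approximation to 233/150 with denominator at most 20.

Expand x = 233/150 as a continued fraction with the Euclidean algorithm:
  233 = 1*150 + 83, so a_0 = 1.
  150 = 1*83 + 67, so a_1 = 1.
  83 = 1*67 + 16, so a_2 = 1.
  67 = 4*16 + 3, so a_3 = 4.
  16 = 5*3 + 1, so a_4 = 5.
  3 = 3*1 + 0, so a_5 = 3.
so x = [1; 1, 1, 4, 5, 3].
Convergents (p_i = a_i*p_{i-1} + p_{i-2}, q_i = a_i*q_{i-1} + q_{i-2} with p_{-2}=0, p_{-1}=1, q_{-2}=1, q_{-1}=0), until the denominator exceeds 20:
  i=0: a_0=1, p_0 = 1*1 + 0 = 1, q_0 = 1*0 + 1 = 1.
  i=1: a_1=1, p_1 = 1*1 + 1 = 2, q_1 = 1*1 + 0 = 1.
  i=2: a_2=1, p_2 = 1*2 + 1 = 3, q_2 = 1*1 + 1 = 2.
  i=3: a_3=4, p_3 = 4*3 + 2 = 14, q_3 = 4*2 + 1 = 9.
  i=4: a_4=5, p_4 = 5*14 + 3 = 73, q_4 = 5*9 + 2 = 47.
q_4 = 47 > 20, so the last convergent with denominator <= 20 is p_3/q_3 = 14/9.
The closest fraction with denominator <= 20 is either p_3/q_3 or the intermediate fraction (k*p_3 + p_2)/(k*q_3 + q_2) with the largest k >= 1 whose denominator stays <= 20; these approach x as k grows, and every other convergent or intermediate fraction in range is farther away.
Largest k: floor((20 - q_2)/q_3) = floor((20 - 2)/9) = 2.
That gives (2*14 + 3)/(2*9 + 2) = 31/20.
Compare the errors: |x - 14/9| = |233*9 - 14*150|/(150*9) = 3/1350, and |x - 31/20| = |233*20 - 31*150|/(150*20) = 10/3000.
Cross-multiplying, 3*3000 = 9000 < 13500 = 10*1350, so 3/1350 is smaller: the convergent 14/9 is closer to x than 31/20.

14/9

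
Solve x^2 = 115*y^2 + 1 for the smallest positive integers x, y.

First expand sqrt(115) as a continued fraction. With x_i = (sqrt(115) + m_i)/d_i and (m_0, d_0) = (0, 1): a_0 = floor(sqrt(115)) = 10, since 10^2 = 100 <= 115 < 121 = 11^2.
Iterate m_{i+1} = d_i*a_i - m_i, d_{i+1} = (115 - m_{i+1}^2)/d_i, a_{i+1} = floor((a_0 + m_{i+1})/d_{i+1}):
  m_1 = 1*10 - 0 = 10, d_1 = (115 - 10^2)/1 = 15/1 = 15, a_1 = floor((10 + 10)/15) = 1.
  m_2 = 15*1 - 10 = 5, d_2 = (115 - 5^2)/15 = 90/15 = 6, a_2 = floor((10 + 5)/6) = 2.
  m_3 = 6*2 - 5 = 7, d_3 = (115 - 7^2)/6 = 66/6 = 11, a_3 = floor((10 + 7)/11) = 1.
  m_4 = 11*1 - 7 = 4, d_4 = (115 - 4^2)/11 = 99/11 = 9, a_4 = floor((10 + 4)/9) = 1.
  m_5 = 9*1 - 4 = 5, d_5 = (115 - 5^2)/9 = 90/9 = 10, a_5 = floor((10 + 5)/10) = 1.
  m_6 = 10*1 - 5 = 5, d_6 = (115 - 5^2)/10 = 90/10 = 9, a_6 = floor((10 + 5)/9) = 1.
  m_7 = 9*1 - 5 = 4, d_7 = (115 - 4^2)/9 = 99/9 = 11, a_7 = floor((10 + 4)/11) = 1.
  m_8 = 11*1 - 4 = 7, d_8 = (115 - 7^2)/11 = 66/11 = 6, a_8 = floor((10 + 7)/6) = 2.
  m_9 = 6*2 - 7 = 5, d_9 = (115 - 5^2)/6 = 90/6 = 15, a_9 = floor((10 + 5)/15) = 1.
  m_10 = 15*1 - 5 = 10, d_10 = (115 - 10^2)/15 = 15/15 = 1, a_10 = floor((10 + 10)/1) = 20.
  m_11 = 1*20 - 10 = 10, d_11 = (115 - 10^2)/1 = 15/1 = 15: (m_11, d_11) = (m_1, d_1) = (10, 15), so from here the quotients repeat a_1, ..., a_10; the period length is 10.
So sqrt(115) = [10; (1, 2, 1, 1, 1, 1, 1, 2, 1, 20)] with period length k = 10.
k is even, so the fundamental solution of x^2 - 115y^2 = 1 is (p_{k-1}, q_{k-1}) = (p_9, q_9); compute convergents through index 9.
Convergents (p_i = a_i*p_{i-1} + p_{i-2}, q_i = a_i*q_{i-1} + q_{i-2} with p_{-2}=0, p_{-1}=1, q_{-2}=1, q_{-1}=0):
  i=0: a_0=10, p_0 = 10*1 + 0 = 10, q_0 = 10*0 + 1 = 1.
  i=1: a_1=1, p_1 = 1*10 + 1 = 11, q_1 = 1*1 + 0 = 1.
  i=2: a_2=2, p_2 = 2*11 + 10 = 32, q_2 = 2*1 + 1 = 3.
  i=3: a_3=1, p_3 = 1*32 + 11 = 43, q_3 = 1*3 + 1 = 4.
  i=4: a_4=1, p_4 = 1*43 + 32 = 75, q_4 = 1*4 + 3 = 7.
  i=5: a_5=1, p_5 = 1*75 + 43 = 118, q_5 = 1*7 + 4 = 11.
  i=6: a_6=1, p_6 = 1*118 + 75 = 193, q_6 = 1*11 + 7 = 18.
  i=7: a_7=1, p_7 = 1*193 + 118 = 311, q_7 = 1*18 + 11 = 29.
  i=8: a_8=2, p_8 = 2*311 + 193 = 815, q_8 = 2*29 + 18 = 76.
  i=9: a_9=1, p_9 = 1*815 + 311 = 1126, q_9 = 1*76 + 29 = 105.
Check: 1126^2 - 115*105^2 = 1267876 - 1267875 = 1, so (x, y) = (1126, 105) solves the equation, and by the theorem it is the least positive solution.

(x, y) = (1126, 105)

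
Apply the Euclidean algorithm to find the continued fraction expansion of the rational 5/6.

[0; 1, 5]

Run the Euclidean algorithm on 5 and 6; the successive quotients are the partial quotients a_0, a_1, ... (each step inverts the fractional part left over by the previous one):
  5 = 0*6 + 5, so a_0 = 0.
  6 = 1*5 + 1, so a_1 = 1.
  5 = 5*1 + 0, so a_2 = 5.
The remainder reaches 0 after 3 divisions, so the expansion has 3 partial quotients, read off in order.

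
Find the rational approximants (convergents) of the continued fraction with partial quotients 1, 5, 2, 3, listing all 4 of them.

Using the convergent recurrence p_i = a_i*p_{i-1} + p_{i-2}, q_i = a_i*q_{i-1} + q_{i-2} with p_{-2}=0, p_{-1}=1, q_{-2}=1, q_{-1}=0:
  i=0: a_0=1, p_0 = 1*1 + 0 = 1, q_0 = 1*0 + 1 = 1.
  i=1: a_1=5, p_1 = 5*1 + 1 = 6, q_1 = 5*1 + 0 = 5.
  i=2: a_2=2, p_2 = 2*6 + 1 = 13, q_2 = 2*5 + 1 = 11.
  i=3: a_3=3, p_3 = 3*13 + 6 = 45, q_3 = 3*11 + 5 = 38.

1/1, 6/5, 13/11, 45/38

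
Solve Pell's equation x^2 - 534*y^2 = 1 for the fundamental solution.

First expand sqrt(534) as a continued fraction. With x_i = (sqrt(534) + m_i)/d_i and (m_0, d_0) = (0, 1): a_0 = floor(sqrt(534)) = 23, since 23^2 = 529 <= 534 < 576 = 24^2.
Iterate m_{i+1} = d_i*a_i - m_i, d_{i+1} = (534 - m_{i+1}^2)/d_i, a_{i+1} = floor((a_0 + m_{i+1})/d_{i+1}):
  m_1 = 1*23 - 0 = 23, d_1 = (534 - 23^2)/1 = 5/1 = 5, a_1 = floor((23 + 23)/5) = 9.
  m_2 = 5*9 - 23 = 22, d_2 = (534 - 22^2)/5 = 50/5 = 10, a_2 = floor((23 + 22)/10) = 4.
  m_3 = 10*4 - 22 = 18, d_3 = (534 - 18^2)/10 = 210/10 = 21, a_3 = floor((23 + 18)/21) = 1.
  m_4 = 21*1 - 18 = 3, d_4 = (534 - 3^2)/21 = 525/21 = 25, a_4 = floor((23 + 3)/25) = 1.
  m_5 = 25*1 - 3 = 22, d_5 = (534 - 22^2)/25 = 50/25 = 2, a_5 = floor((23 + 22)/2) = 22.
  m_6 = 2*22 - 22 = 22, d_6 = (534 - 22^2)/2 = 50/2 = 25, a_6 = floor((23 + 22)/25) = 1.
  m_7 = 25*1 - 22 = 3, d_7 = (534 - 3^2)/25 = 525/25 = 21, a_7 = floor((23 + 3)/21) = 1.
  m_8 = 21*1 - 3 = 18, d_8 = (534 - 18^2)/21 = 210/21 = 10, a_8 = floor((23 + 18)/10) = 4.
  m_9 = 10*4 - 18 = 22, d_9 = (534 - 22^2)/10 = 50/10 = 5, a_9 = floor((23 + 22)/5) = 9.
  m_10 = 5*9 - 22 = 23, d_10 = (534 - 23^2)/5 = 5/5 = 1, a_10 = floor((23 + 23)/1) = 46.
  m_11 = 1*46 - 23 = 23, d_11 = (534 - 23^2)/1 = 5/1 = 5: (m_11, d_11) = (m_1, d_1) = (23, 5), so from here the quotients repeat a_1, ..., a_10; the period length is 10.
So sqrt(534) = [23; (9, 4, 1, 1, 22, 1, 1, 4, 9, 46)] with period length k = 10.
k is even, so the fundamental solution of x^2 - 534y^2 = 1 is (p_{k-1}, q_{k-1}) = (p_9, q_9); compute convergents through index 9.
Convergents (p_i = a_i*p_{i-1} + p_{i-2}, q_i = a_i*q_{i-1} + q_{i-2} with p_{-2}=0, p_{-1}=1, q_{-2}=1, q_{-1}=0):
  i=0: a_0=23, p_0 = 23*1 + 0 = 23, q_0 = 23*0 + 1 = 1.
  i=1: a_1=9, p_1 = 9*23 + 1 = 208, q_1 = 9*1 + 0 = 9.
  i=2: a_2=4, p_2 = 4*208 + 23 = 855, q_2 = 4*9 + 1 = 37.
  i=3: a_3=1, p_3 = 1*855 + 208 = 1063, q_3 = 1*37 + 9 = 46.
  i=4: a_4=1, p_4 = 1*1063 + 855 = 1918, q_4 = 1*46 + 37 = 83.
  i=5: a_5=22, p_5 = 22*1918 + 1063 = 43259, q_5 = 22*83 + 46 = 1872.
  i=6: a_6=1, p_6 = 1*43259 + 1918 = 45177, q_6 = 1*1872 + 83 = 1955.
  i=7: a_7=1, p_7 = 1*45177 + 43259 = 88436, q_7 = 1*1955 + 1872 = 3827.
  i=8: a_8=4, p_8 = 4*88436 + 45177 = 398921, q_8 = 4*3827 + 1955 = 17263.
  i=9: a_9=9, p_9 = 9*398921 + 88436 = 3678725, q_9 = 9*17263 + 3827 = 159194.
Check: 3678725^2 - 534*159194^2 = 13533017625625 - 13533017625624 = 1, so (x, y) = (3678725, 159194) solves the equation, and by the theorem it is the least positive solution.

(x, y) = (3678725, 159194)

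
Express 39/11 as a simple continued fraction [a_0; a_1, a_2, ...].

Run the Euclidean algorithm on 39 and 11; the successive quotients are the partial quotients a_0, a_1, ... (each step inverts the fractional part left over by the previous one):
  39 = 3*11 + 6, so a_0 = 3.
  11 = 1*6 + 5, so a_1 = 1.
  6 = 1*5 + 1, so a_2 = 1.
  5 = 5*1 + 0, so a_3 = 5.
The remainder reaches 0 after 4 divisions, so the expansion has 4 partial quotients, read off in order.

[3; 1, 1, 5]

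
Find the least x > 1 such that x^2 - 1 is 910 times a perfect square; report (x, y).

First expand sqrt(910) as a continued fraction. With x_i = (sqrt(910) + m_i)/d_i and (m_0, d_0) = (0, 1): a_0 = floor(sqrt(910)) = 30, since 30^2 = 900 <= 910 < 961 = 31^2.
Iterate m_{i+1} = d_i*a_i - m_i, d_{i+1} = (910 - m_{i+1}^2)/d_i, a_{i+1} = floor((a_0 + m_{i+1})/d_{i+1}):
  m_1 = 1*30 - 0 = 30, d_1 = (910 - 30^2)/1 = 10/1 = 10, a_1 = floor((30 + 30)/10) = 6.
  m_2 = 10*6 - 30 = 30, d_2 = (910 - 30^2)/10 = 10/10 = 1, a_2 = floor((30 + 30)/1) = 60.
  m_3 = 1*60 - 30 = 30, d_3 = (910 - 30^2)/1 = 10/1 = 10: (m_3, d_3) = (m_1, d_1) = (30, 10), so from here the quotients repeat a_1, a_2; the period length is 2.
So sqrt(910) = [30; (6, 60)] with period length k = 2.
k is even, so the fundamental solution of x^2 - 910y^2 = 1 is (p_{k-1}, q_{k-1}) = (p_1, q_1); compute convergents through index 1.
Convergents (p_i = a_i*p_{i-1} + p_{i-2}, q_i = a_i*q_{i-1} + q_{i-2} with p_{-2}=0, p_{-1}=1, q_{-2}=1, q_{-1}=0):
  i=0: a_0=30, p_0 = 30*1 + 0 = 30, q_0 = 30*0 + 1 = 1.
  i=1: a_1=6, p_1 = 6*30 + 1 = 181, q_1 = 6*1 + 0 = 6.
Check: 181^2 - 910*6^2 = 32761 - 32760 = 1, so (x, y) = (181, 6) solves the equation, and by the theorem it is the least positive solution.

(x, y) = (181, 6)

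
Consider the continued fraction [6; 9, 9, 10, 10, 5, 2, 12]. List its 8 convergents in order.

Using the convergent recurrence p_i = a_i*p_{i-1} + p_{i-2}, q_i = a_i*q_{i-1} + q_{i-2} with p_{-2}=0, p_{-1}=1, q_{-2}=1, q_{-1}=0:
  i=0: a_0=6, p_0 = 6*1 + 0 = 6, q_0 = 6*0 + 1 = 1.
  i=1: a_1=9, p_1 = 9*6 + 1 = 55, q_1 = 9*1 + 0 = 9.
  i=2: a_2=9, p_2 = 9*55 + 6 = 501, q_2 = 9*9 + 1 = 82.
  i=3: a_3=10, p_3 = 10*501 + 55 = 5065, q_3 = 10*82 + 9 = 829.
  i=4: a_4=10, p_4 = 10*5065 + 501 = 51151, q_4 = 10*829 + 82 = 8372.
  i=5: a_5=5, p_5 = 5*51151 + 5065 = 260820, q_5 = 5*8372 + 829 = 42689.
  i=6: a_6=2, p_6 = 2*260820 + 51151 = 572791, q_6 = 2*42689 + 8372 = 93750.
  i=7: a_7=12, p_7 = 12*572791 + 260820 = 7134312, q_7 = 12*93750 + 42689 = 1167689.

6/1, 55/9, 501/82, 5065/829, 51151/8372, 260820/42689, 572791/93750, 7134312/1167689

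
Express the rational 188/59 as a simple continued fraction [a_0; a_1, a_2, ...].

Run the Euclidean algorithm on 188 and 59; the successive quotients are the partial quotients a_0, a_1, ... (each step inverts the fractional part left over by the previous one):
  188 = 3*59 + 11, so a_0 = 3.
  59 = 5*11 + 4, so a_1 = 5.
  11 = 2*4 + 3, so a_2 = 2.
  4 = 1*3 + 1, so a_3 = 1.
  3 = 3*1 + 0, so a_4 = 3.
The remainder reaches 0 after 5 divisions, so the expansion has 5 partial quotients, read off in order.

[3; 5, 2, 1, 3]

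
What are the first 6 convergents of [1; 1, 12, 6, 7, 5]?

1/1, 2/1, 25/13, 152/79, 1089/566, 5597/2909

Using the convergent recurrence p_i = a_i*p_{i-1} + p_{i-2}, q_i = a_i*q_{i-1} + q_{i-2} with p_{-2}=0, p_{-1}=1, q_{-2}=1, q_{-1}=0:
  i=0: a_0=1, p_0 = 1*1 + 0 = 1, q_0 = 1*0 + 1 = 1.
  i=1: a_1=1, p_1 = 1*1 + 1 = 2, q_1 = 1*1 + 0 = 1.
  i=2: a_2=12, p_2 = 12*2 + 1 = 25, q_2 = 12*1 + 1 = 13.
  i=3: a_3=6, p_3 = 6*25 + 2 = 152, q_3 = 6*13 + 1 = 79.
  i=4: a_4=7, p_4 = 7*152 + 25 = 1089, q_4 = 7*79 + 13 = 566.
  i=5: a_5=5, p_5 = 5*1089 + 152 = 5597, q_5 = 5*566 + 79 = 2909.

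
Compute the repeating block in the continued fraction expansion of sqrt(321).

Write x_i = (sqrt(321) + m_i)/d_i with (m_0, d_0) = (0, 1). a_0 = floor(sqrt(321)) = 17, since 17^2 = 289 <= 321 < 324 = 18^2.
Iterate m_{i+1} = d_i*a_i - m_i, d_{i+1} = (321 - m_{i+1}^2)/d_i, a_{i+1} = floor((a_0 + m_{i+1})/d_{i+1}):
  m_1 = 1*17 - 0 = 17, d_1 = (321 - 17^2)/1 = 32/1 = 32, a_1 = floor((17 + 17)/32) = 1.
  m_2 = 32*1 - 17 = 15, d_2 = (321 - 15^2)/32 = 96/32 = 3, a_2 = floor((17 + 15)/3) = 10.
  m_3 = 3*10 - 15 = 15, d_3 = (321 - 15^2)/3 = 96/3 = 32, a_3 = floor((17 + 15)/32) = 1.
  m_4 = 32*1 - 15 = 17, d_4 = (321 - 17^2)/32 = 32/32 = 1, a_4 = floor((17 + 17)/1) = 34.
  m_5 = 1*34 - 17 = 17, d_5 = (321 - 17^2)/1 = 32/1 = 32: (m_5, d_5) = (m_1, d_1) = (17, 32), so from here the quotients repeat a_1, ..., a_4; the period length is 4.
Hence the expansion of sqrt(321) is a_0 = 17 followed by the repeating block 1, 10, 1, 34 (period 4).

[17; (1, 10, 1, 34)]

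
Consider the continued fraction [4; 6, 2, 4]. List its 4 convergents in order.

4/1, 25/6, 54/13, 241/58

Using the convergent recurrence p_i = a_i*p_{i-1} + p_{i-2}, q_i = a_i*q_{i-1} + q_{i-2} with p_{-2}=0, p_{-1}=1, q_{-2}=1, q_{-1}=0:
  i=0: a_0=4, p_0 = 4*1 + 0 = 4, q_0 = 4*0 + 1 = 1.
  i=1: a_1=6, p_1 = 6*4 + 1 = 25, q_1 = 6*1 + 0 = 6.
  i=2: a_2=2, p_2 = 2*25 + 4 = 54, q_2 = 2*6 + 1 = 13.
  i=3: a_3=4, p_3 = 4*54 + 25 = 241, q_3 = 4*13 + 6 = 58.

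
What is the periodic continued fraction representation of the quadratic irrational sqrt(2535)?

[50; (2, 1, 6, 1, 1, 9, 1, 1, 6, 1, 2, 100)]

Write x_i = (sqrt(2535) + m_i)/d_i with (m_0, d_0) = (0, 1). a_0 = floor(sqrt(2535)) = 50, since 50^2 = 2500 <= 2535 < 2601 = 51^2.
Iterate m_{i+1} = d_i*a_i - m_i, d_{i+1} = (2535 - m_{i+1}^2)/d_i, a_{i+1} = floor((a_0 + m_{i+1})/d_{i+1}):
  m_1 = 1*50 - 0 = 50, d_1 = (2535 - 50^2)/1 = 35/1 = 35, a_1 = floor((50 + 50)/35) = 2.
  m_2 = 35*2 - 50 = 20, d_2 = (2535 - 20^2)/35 = 2135/35 = 61, a_2 = floor((50 + 20)/61) = 1.
  m_3 = 61*1 - 20 = 41, d_3 = (2535 - 41^2)/61 = 854/61 = 14, a_3 = floor((50 + 41)/14) = 6.
  m_4 = 14*6 - 41 = 43, d_4 = (2535 - 43^2)/14 = 686/14 = 49, a_4 = floor((50 + 43)/49) = 1.
  m_5 = 49*1 - 43 = 6, d_5 = (2535 - 6^2)/49 = 2499/49 = 51, a_5 = floor((50 + 6)/51) = 1.
  m_6 = 51*1 - 6 = 45, d_6 = (2535 - 45^2)/51 = 510/51 = 10, a_6 = floor((50 + 45)/10) = 9.
  m_7 = 10*9 - 45 = 45, d_7 = (2535 - 45^2)/10 = 510/10 = 51, a_7 = floor((50 + 45)/51) = 1.
  m_8 = 51*1 - 45 = 6, d_8 = (2535 - 6^2)/51 = 2499/51 = 49, a_8 = floor((50 + 6)/49) = 1.
  m_9 = 49*1 - 6 = 43, d_9 = (2535 - 43^2)/49 = 686/49 = 14, a_9 = floor((50 + 43)/14) = 6.
  m_10 = 14*6 - 43 = 41, d_10 = (2535 - 41^2)/14 = 854/14 = 61, a_10 = floor((50 + 41)/61) = 1.
  m_11 = 61*1 - 41 = 20, d_11 = (2535 - 20^2)/61 = 2135/61 = 35, a_11 = floor((50 + 20)/35) = 2.
  m_12 = 35*2 - 20 = 50, d_12 = (2535 - 50^2)/35 = 35/35 = 1, a_12 = floor((50 + 50)/1) = 100.
  m_13 = 1*100 - 50 = 50, d_13 = (2535 - 50^2)/1 = 35/1 = 35: (m_13, d_13) = (m_1, d_1) = (50, 35), so from here the quotients repeat a_1, ..., a_12; the period length is 12.
Hence the expansion of sqrt(2535) is a_0 = 50 followed by the repeating block 2, 1, 6, 1, 1, 9, 1, 1, 6, 1, 2, 100 (period 12).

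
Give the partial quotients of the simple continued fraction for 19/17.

[1; 8, 2]

Run the Euclidean algorithm on 19 and 17; the successive quotients are the partial quotients a_0, a_1, ... (each step inverts the fractional part left over by the previous one):
  19 = 1*17 + 2, so a_0 = 1.
  17 = 8*2 + 1, so a_1 = 8.
  2 = 2*1 + 0, so a_2 = 2.
The remainder reaches 0 after 3 divisions, so the expansion has 3 partial quotients, read off in order.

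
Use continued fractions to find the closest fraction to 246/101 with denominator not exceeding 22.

39/16

Expand x = 246/101 as a continued fraction with the Euclidean algorithm:
  246 = 2*101 + 44, so a_0 = 2.
  101 = 2*44 + 13, so a_1 = 2.
  44 = 3*13 + 5, so a_2 = 3.
  13 = 2*5 + 3, so a_3 = 2.
  5 = 1*3 + 2, so a_4 = 1.
  3 = 1*2 + 1, so a_5 = 1.
  2 = 2*1 + 0, so a_6 = 2.
so x = [2; 2, 3, 2, 1, 1, 2].
Convergents (p_i = a_i*p_{i-1} + p_{i-2}, q_i = a_i*q_{i-1} + q_{i-2} with p_{-2}=0, p_{-1}=1, q_{-2}=1, q_{-1}=0), until the denominator exceeds 22:
  i=0: a_0=2, p_0 = 2*1 + 0 = 2, q_0 = 2*0 + 1 = 1.
  i=1: a_1=2, p_1 = 2*2 + 1 = 5, q_1 = 2*1 + 0 = 2.
  i=2: a_2=3, p_2 = 3*5 + 2 = 17, q_2 = 3*2 + 1 = 7.
  i=3: a_3=2, p_3 = 2*17 + 5 = 39, q_3 = 2*7 + 2 = 16.
  i=4: a_4=1, p_4 = 1*39 + 17 = 56, q_4 = 1*16 + 7 = 23.
q_4 = 23 > 22, so the last convergent with denominator <= 22 is p_3/q_3 = 39/16.
The closest fraction with denominator <= 22 is either p_3/q_3 or the intermediate fraction (k*p_3 + p_2)/(k*q_3 + q_2) with the largest k >= 1 whose denominator stays <= 22; these approach x as k grows, and every other convergent or intermediate fraction in range is farther away.
Largest k: floor((22 - q_2)/q_3) = floor((22 - 7)/16) = 0.
Since k = 0, no intermediate fraction beyond p_3/q_3 has denominator <= 22, so the convergent 39/16 is the closest (its error is |246*16 - 39*101|/(101*16) = 3/1616).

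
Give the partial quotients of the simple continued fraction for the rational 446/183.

Run the Euclidean algorithm on 446 and 183; the successive quotients are the partial quotients a_0, a_1, ... (each step inverts the fractional part left over by the previous one):
  446 = 2*183 + 80, so a_0 = 2.
  183 = 2*80 + 23, so a_1 = 2.
  80 = 3*23 + 11, so a_2 = 3.
  23 = 2*11 + 1, so a_3 = 2.
  11 = 11*1 + 0, so a_4 = 11.
The remainder reaches 0 after 5 divisions, so the expansion has 5 partial quotients, read off in order.

[2; 2, 3, 2, 11]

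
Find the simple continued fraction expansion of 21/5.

Run the Euclidean algorithm on 21 and 5; the successive quotients are the partial quotients a_0, a_1, ... (each step inverts the fractional part left over by the previous one):
  21 = 4*5 + 1, so a_0 = 4.
  5 = 5*1 + 0, so a_1 = 5.
The remainder reaches 0 after 2 divisions, so the expansion has 2 partial quotients, read off in order.

[4; 5]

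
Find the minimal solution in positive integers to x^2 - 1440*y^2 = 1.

First expand sqrt(1440) as a continued fraction. With x_i = (sqrt(1440) + m_i)/d_i and (m_0, d_0) = (0, 1): a_0 = floor(sqrt(1440)) = 37, since 37^2 = 1369 <= 1440 < 1444 = 38^2.
Iterate m_{i+1} = d_i*a_i - m_i, d_{i+1} = (1440 - m_{i+1}^2)/d_i, a_{i+1} = floor((a_0 + m_{i+1})/d_{i+1}):
  m_1 = 1*37 - 0 = 37, d_1 = (1440 - 37^2)/1 = 71/1 = 71, a_1 = floor((37 + 37)/71) = 1.
  m_2 = 71*1 - 37 = 34, d_2 = (1440 - 34^2)/71 = 284/71 = 4, a_2 = floor((37 + 34)/4) = 17.
  m_3 = 4*17 - 34 = 34, d_3 = (1440 - 34^2)/4 = 284/4 = 71, a_3 = floor((37 + 34)/71) = 1.
  m_4 = 71*1 - 34 = 37, d_4 = (1440 - 37^2)/71 = 71/71 = 1, a_4 = floor((37 + 37)/1) = 74.
  m_5 = 1*74 - 37 = 37, d_5 = (1440 - 37^2)/1 = 71/1 = 71: (m_5, d_5) = (m_1, d_1) = (37, 71), so from here the quotients repeat a_1, ..., a_4; the period length is 4.
So sqrt(1440) = [37; (1, 17, 1, 74)] with period length k = 4.
k is even, so the fundamental solution of x^2 - 1440y^2 = 1 is (p_{k-1}, q_{k-1}) = (p_3, q_3); compute convergents through index 3.
Convergents (p_i = a_i*p_{i-1} + p_{i-2}, q_i = a_i*q_{i-1} + q_{i-2} with p_{-2}=0, p_{-1}=1, q_{-2}=1, q_{-1}=0):
  i=0: a_0=37, p_0 = 37*1 + 0 = 37, q_0 = 37*0 + 1 = 1.
  i=1: a_1=1, p_1 = 1*37 + 1 = 38, q_1 = 1*1 + 0 = 1.
  i=2: a_2=17, p_2 = 17*38 + 37 = 683, q_2 = 17*1 + 1 = 18.
  i=3: a_3=1, p_3 = 1*683 + 38 = 721, q_3 = 1*18 + 1 = 19.
Check: 721^2 - 1440*19^2 = 519841 - 519840 = 1, so (x, y) = (721, 19) solves the equation, and by the theorem it is the least positive solution.

(x, y) = (721, 19)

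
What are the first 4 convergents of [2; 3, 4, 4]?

2/1, 7/3, 30/13, 127/55

Using the convergent recurrence p_i = a_i*p_{i-1} + p_{i-2}, q_i = a_i*q_{i-1} + q_{i-2} with p_{-2}=0, p_{-1}=1, q_{-2}=1, q_{-1}=0:
  i=0: a_0=2, p_0 = 2*1 + 0 = 2, q_0 = 2*0 + 1 = 1.
  i=1: a_1=3, p_1 = 3*2 + 1 = 7, q_1 = 3*1 + 0 = 3.
  i=2: a_2=4, p_2 = 4*7 + 2 = 30, q_2 = 4*3 + 1 = 13.
  i=3: a_3=4, p_3 = 4*30 + 7 = 127, q_3 = 4*13 + 3 = 55.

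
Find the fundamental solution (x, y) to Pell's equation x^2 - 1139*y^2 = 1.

First expand sqrt(1139) as a continued fraction. With x_i = (sqrt(1139) + m_i)/d_i and (m_0, d_0) = (0, 1): a_0 = floor(sqrt(1139)) = 33, since 33^2 = 1089 <= 1139 < 1156 = 34^2.
Iterate m_{i+1} = d_i*a_i - m_i, d_{i+1} = (1139 - m_{i+1}^2)/d_i, a_{i+1} = floor((a_0 + m_{i+1})/d_{i+1}):
  m_1 = 1*33 - 0 = 33, d_1 = (1139 - 33^2)/1 = 50/1 = 50, a_1 = floor((33 + 33)/50) = 1.
  m_2 = 50*1 - 33 = 17, d_2 = (1139 - 17^2)/50 = 850/50 = 17, a_2 = floor((33 + 17)/17) = 2.
  m_3 = 17*2 - 17 = 17, d_3 = (1139 - 17^2)/17 = 850/17 = 50, a_3 = floor((33 + 17)/50) = 1.
  m_4 = 50*1 - 17 = 33, d_4 = (1139 - 33^2)/50 = 50/50 = 1, a_4 = floor((33 + 33)/1) = 66.
  m_5 = 1*66 - 33 = 33, d_5 = (1139 - 33^2)/1 = 50/1 = 50: (m_5, d_5) = (m_1, d_1) = (33, 50), so from here the quotients repeat a_1, ..., a_4; the period length is 4.
So sqrt(1139) = [33; (1, 2, 1, 66)] with period length k = 4.
k is even, so the fundamental solution of x^2 - 1139y^2 = 1 is (p_{k-1}, q_{k-1}) = (p_3, q_3); compute convergents through index 3.
Convergents (p_i = a_i*p_{i-1} + p_{i-2}, q_i = a_i*q_{i-1} + q_{i-2} with p_{-2}=0, p_{-1}=1, q_{-2}=1, q_{-1}=0):
  i=0: a_0=33, p_0 = 33*1 + 0 = 33, q_0 = 33*0 + 1 = 1.
  i=1: a_1=1, p_1 = 1*33 + 1 = 34, q_1 = 1*1 + 0 = 1.
  i=2: a_2=2, p_2 = 2*34 + 33 = 101, q_2 = 2*1 + 1 = 3.
  i=3: a_3=1, p_3 = 1*101 + 34 = 135, q_3 = 1*3 + 1 = 4.
Check: 135^2 - 1139*4^2 = 18225 - 18224 = 1, so (x, y) = (135, 4) solves the equation, and by the theorem it is the least positive solution.

(x, y) = (135, 4)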